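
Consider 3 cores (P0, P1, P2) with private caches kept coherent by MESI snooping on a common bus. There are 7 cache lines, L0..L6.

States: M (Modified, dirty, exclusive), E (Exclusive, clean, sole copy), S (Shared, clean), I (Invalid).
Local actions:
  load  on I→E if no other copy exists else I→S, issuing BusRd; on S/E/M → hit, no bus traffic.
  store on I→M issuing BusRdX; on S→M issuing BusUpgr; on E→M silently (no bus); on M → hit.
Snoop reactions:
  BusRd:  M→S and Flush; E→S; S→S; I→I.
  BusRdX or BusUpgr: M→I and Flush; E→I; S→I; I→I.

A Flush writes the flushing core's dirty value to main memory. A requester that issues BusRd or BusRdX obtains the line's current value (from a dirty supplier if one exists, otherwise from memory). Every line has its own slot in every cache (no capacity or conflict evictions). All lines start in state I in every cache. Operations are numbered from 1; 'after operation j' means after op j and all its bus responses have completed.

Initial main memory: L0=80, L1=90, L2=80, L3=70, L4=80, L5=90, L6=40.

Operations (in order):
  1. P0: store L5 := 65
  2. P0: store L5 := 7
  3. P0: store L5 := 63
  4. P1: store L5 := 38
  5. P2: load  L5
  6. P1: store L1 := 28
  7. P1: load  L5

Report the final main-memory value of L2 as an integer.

memory[L2] = 80

1. P0: store L5 := 65  bus=[BusRdX]  L5: P0=M P1=I P2=I  mem[L5]=90
2. P0: store L5 := 7  bus=[-]  L5: P0=M P1=I P2=I  mem[L5]=90
3. P0: store L5 := 63  bus=[-]  L5: P0=M P1=I P2=I  mem[L5]=90
4. P1: store L5 := 38  bus=[BusRdX,Flush]  L5: P0=I P1=M P2=I  mem[L5]=63
5. P2: load  L5  bus=[BusRd,Flush]  L5: P0=I P1=S P2=S  mem[L5]=38
6. P1: store L1 := 28  bus=[BusRdX]  L1: P0=I P1=M P2=I  mem[L1]=90
7. P1: load  L5  bus=[-]  L5: P0=I P1=S P2=S  mem[L5]=38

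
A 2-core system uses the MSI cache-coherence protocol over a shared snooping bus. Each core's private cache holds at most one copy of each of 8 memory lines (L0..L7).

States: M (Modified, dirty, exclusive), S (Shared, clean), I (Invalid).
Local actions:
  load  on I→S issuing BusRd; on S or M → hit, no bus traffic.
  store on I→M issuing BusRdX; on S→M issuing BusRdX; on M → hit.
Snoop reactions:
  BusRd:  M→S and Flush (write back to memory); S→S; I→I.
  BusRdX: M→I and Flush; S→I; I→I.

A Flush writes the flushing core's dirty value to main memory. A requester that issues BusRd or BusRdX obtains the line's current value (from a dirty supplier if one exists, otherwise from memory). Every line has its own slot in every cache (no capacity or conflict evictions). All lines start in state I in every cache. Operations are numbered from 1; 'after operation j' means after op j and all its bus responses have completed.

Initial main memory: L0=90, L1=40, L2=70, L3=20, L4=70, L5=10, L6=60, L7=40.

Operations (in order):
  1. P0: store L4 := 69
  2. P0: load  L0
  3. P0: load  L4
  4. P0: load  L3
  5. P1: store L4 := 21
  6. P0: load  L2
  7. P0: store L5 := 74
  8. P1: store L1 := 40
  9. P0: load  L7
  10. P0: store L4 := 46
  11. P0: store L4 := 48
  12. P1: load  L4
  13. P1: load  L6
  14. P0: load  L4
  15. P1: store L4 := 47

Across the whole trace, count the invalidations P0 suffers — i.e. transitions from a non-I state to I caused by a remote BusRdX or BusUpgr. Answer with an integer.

invalidations = 2

  op1 P0: store L4 := 69 → M/I on L4; bus BusRdX; mem=70
  op2 P0: load  L0 → S/I on L0; bus BusRd; mem=90
  op3 P0: load  L4 → M/I on L4; bus (none); mem=70
  op4 P0: load  L3 → S/I on L3; bus BusRd; mem=20
  op5 P1: store L4 := 21 → I/M on L4; bus BusRdX Flush; mem=69
  op6 P0: load  L2 → S/I on L2; bus BusRd; mem=70
  op7 P0: store L5 := 74 → M/I on L5; bus BusRdX; mem=10
  op8 P1: store L1 := 40 → I/M on L1; bus BusRdX; mem=40
  op9 P0: load  L7 → S/I on L7; bus BusRd; mem=40
  op10 P0: store L4 := 46 → M/I on L4; bus BusRdX Flush; mem=21
  op11 P0: store L4 := 48 → M/I on L4; bus (none); mem=21
  op12 P1: load  L4 → S/S on L4; bus BusRd Flush; mem=48
  op13 P1: load  L6 → I/S on L6; bus BusRd; mem=60
  op14 P0: load  L4 → S/S on L4; bus (none); mem=48
  op15 P1: store L4 := 47 → I/M on L4; bus BusRdX; mem=48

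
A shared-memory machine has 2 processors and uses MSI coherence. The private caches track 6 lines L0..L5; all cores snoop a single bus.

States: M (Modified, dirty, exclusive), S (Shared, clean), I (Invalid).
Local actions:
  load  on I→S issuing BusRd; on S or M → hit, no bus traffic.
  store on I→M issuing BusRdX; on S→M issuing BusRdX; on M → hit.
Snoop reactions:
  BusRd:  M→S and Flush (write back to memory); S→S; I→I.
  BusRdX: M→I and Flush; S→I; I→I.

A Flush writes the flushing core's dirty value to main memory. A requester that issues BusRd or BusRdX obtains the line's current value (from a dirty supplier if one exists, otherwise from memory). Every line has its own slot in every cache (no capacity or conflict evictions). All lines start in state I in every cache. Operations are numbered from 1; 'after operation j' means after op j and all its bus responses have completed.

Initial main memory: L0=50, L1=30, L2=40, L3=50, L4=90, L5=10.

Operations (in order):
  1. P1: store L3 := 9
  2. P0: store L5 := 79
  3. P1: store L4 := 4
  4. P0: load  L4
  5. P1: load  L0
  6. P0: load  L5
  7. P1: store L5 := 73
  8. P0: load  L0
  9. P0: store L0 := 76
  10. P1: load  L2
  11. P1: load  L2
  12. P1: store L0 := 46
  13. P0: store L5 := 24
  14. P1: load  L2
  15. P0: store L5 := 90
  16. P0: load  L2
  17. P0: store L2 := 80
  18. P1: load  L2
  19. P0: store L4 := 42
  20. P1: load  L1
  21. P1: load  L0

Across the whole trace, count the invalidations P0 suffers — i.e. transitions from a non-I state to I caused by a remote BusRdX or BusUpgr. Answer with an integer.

invalidations = 2

[1] P1: store L3 := 9 | P0:I, P1:M(9) | bus: BusRdX
[2] P0: store L5 := 79 | P0:M(79), P1:I | bus: BusRdX
[3] P1: store L4 := 4 | P0:I, P1:M(4) | bus: BusRdX
[4] P0: load  L4 | P0:S(4), P1:S(4) | bus: BusRd,Flush
[5] P1: load  L0 | P0:I, P1:S(50) | bus: BusRd
[6] P0: load  L5 | P0:M(79), P1:I | bus: none
[7] P1: store L5 := 73 | P0:I, P1:M(73) | bus: BusRdX,Flush
[8] P0: load  L0 | P0:S(50), P1:S(50) | bus: BusRd
[9] P0: store L0 := 76 | P0:M(76), P1:I | bus: BusRdX
[10] P1: load  L2 | P0:I, P1:S(40) | bus: BusRd
[11] P1: load  L2 | P0:I, P1:S(40) | bus: none
[12] P1: store L0 := 46 | P0:I, P1:M(46) | bus: BusRdX,Flush
[13] P0: store L5 := 24 | P0:M(24), P1:I | bus: BusRdX,Flush
[14] P1: load  L2 | P0:I, P1:S(40) | bus: none
[15] P0: store L5 := 90 | P0:M(90), P1:I | bus: none
[16] P0: load  L2 | P0:S(40), P1:S(40) | bus: BusRd
[17] P0: store L2 := 80 | P0:M(80), P1:I | bus: BusRdX
[18] P1: load  L2 | P0:S(80), P1:S(80) | bus: BusRd,Flush
[19] P0: store L4 := 42 | P0:M(42), P1:I | bus: BusRdX
[20] P1: load  L1 | P0:I, P1:S(30) | bus: BusRd
[21] P1: load  L0 | P0:I, P1:M(46) | bus: none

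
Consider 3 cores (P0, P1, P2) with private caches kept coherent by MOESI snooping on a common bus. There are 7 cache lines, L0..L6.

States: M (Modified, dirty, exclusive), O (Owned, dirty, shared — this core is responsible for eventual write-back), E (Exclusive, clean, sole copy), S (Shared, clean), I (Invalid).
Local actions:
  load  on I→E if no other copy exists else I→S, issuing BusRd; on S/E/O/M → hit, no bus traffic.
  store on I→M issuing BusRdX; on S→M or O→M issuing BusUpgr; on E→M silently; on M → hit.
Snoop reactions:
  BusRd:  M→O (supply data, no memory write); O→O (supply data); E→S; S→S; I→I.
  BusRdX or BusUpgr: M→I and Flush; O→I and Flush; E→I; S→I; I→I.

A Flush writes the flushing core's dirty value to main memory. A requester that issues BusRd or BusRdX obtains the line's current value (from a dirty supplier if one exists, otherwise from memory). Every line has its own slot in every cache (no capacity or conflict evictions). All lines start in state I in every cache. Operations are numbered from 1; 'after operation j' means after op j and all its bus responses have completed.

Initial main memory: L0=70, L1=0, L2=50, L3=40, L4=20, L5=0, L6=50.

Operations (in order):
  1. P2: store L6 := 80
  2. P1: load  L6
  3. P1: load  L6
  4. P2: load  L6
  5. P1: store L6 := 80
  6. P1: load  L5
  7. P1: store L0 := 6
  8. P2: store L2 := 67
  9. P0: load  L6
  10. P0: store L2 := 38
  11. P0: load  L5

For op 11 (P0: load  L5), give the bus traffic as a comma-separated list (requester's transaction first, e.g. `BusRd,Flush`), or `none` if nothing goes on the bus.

step 1: P2: store L6 := 80  ⟶  IIM  (L6)  txn=BusRdX  M[L6]=50
step 2: P1: load  L6  ⟶  ISO  (L6)  txn=BusRd  M[L6]=50
step 3: P1: load  L6  ⟶  ISO  (L6)  txn=∅  M[L6]=50
step 4: P2: load  L6  ⟶  ISO  (L6)  txn=∅  M[L6]=50
step 5: P1: store L6 := 80  ⟶  IMI  (L6)  txn=BusUpgr+Flush  M[L6]=80
step 6: P1: load  L5  ⟶  IEI  (L5)  txn=BusRd  M[L5]=0
step 7: P1: store L0 := 6  ⟶  IMI  (L0)  txn=BusRdX  M[L0]=70
step 8: P2: store L2 := 67  ⟶  IIM  (L2)  txn=BusRdX  M[L2]=50
step 9: P0: load  L6  ⟶  SOI  (L6)  txn=BusRd  M[L6]=80
step 10: P0: store L2 := 38  ⟶  MII  (L2)  txn=BusRdX+Flush  M[L2]=67
step 11: P0: load  L5  ⟶  SSI  (L5)  txn=BusRd  M[L5]=0

bus = BusRd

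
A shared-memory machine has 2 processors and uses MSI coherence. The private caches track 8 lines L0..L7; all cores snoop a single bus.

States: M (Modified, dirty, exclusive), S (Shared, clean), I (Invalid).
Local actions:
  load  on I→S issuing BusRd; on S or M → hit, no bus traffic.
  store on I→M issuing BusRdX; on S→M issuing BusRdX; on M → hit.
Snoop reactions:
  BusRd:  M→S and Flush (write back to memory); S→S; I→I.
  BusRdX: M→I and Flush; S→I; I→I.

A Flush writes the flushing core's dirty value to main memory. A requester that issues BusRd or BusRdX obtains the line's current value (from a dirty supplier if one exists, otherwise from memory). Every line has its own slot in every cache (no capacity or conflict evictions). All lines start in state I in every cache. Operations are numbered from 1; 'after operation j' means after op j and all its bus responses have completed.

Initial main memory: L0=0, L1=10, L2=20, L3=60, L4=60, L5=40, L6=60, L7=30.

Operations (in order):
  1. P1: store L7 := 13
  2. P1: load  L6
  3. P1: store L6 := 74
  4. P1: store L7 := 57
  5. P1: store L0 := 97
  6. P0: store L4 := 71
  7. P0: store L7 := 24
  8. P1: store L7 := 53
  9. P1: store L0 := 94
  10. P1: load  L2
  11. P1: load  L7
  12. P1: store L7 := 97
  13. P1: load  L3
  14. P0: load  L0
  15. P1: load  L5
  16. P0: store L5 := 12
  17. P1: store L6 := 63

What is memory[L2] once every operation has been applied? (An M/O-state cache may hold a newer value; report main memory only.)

memory[L2] = 20

step 1: P1: store L7 := 13  ⟶  IM  (L7)  txn=BusRdX  M[L7]=30
step 2: P1: load  L6  ⟶  IS  (L6)  txn=BusRd  M[L6]=60
step 3: P1: store L6 := 74  ⟶  IM  (L6)  txn=BusRdX  M[L6]=60
step 4: P1: store L7 := 57  ⟶  IM  (L7)  txn=∅  M[L7]=30
step 5: P1: store L0 := 97  ⟶  IM  (L0)  txn=BusRdX  M[L0]=0
step 6: P0: store L4 := 71  ⟶  MI  (L4)  txn=BusRdX  M[L4]=60
step 7: P0: store L7 := 24  ⟶  MI  (L7)  txn=BusRdX+Flush  M[L7]=57
step 8: P1: store L7 := 53  ⟶  IM  (L7)  txn=BusRdX+Flush  M[L7]=24
step 9: P1: store L0 := 94  ⟶  IM  (L0)  txn=∅  M[L0]=0
step 10: P1: load  L2  ⟶  IS  (L2)  txn=BusRd  M[L2]=20
step 11: P1: load  L7  ⟶  IM  (L7)  txn=∅  M[L7]=24
step 12: P1: store L7 := 97  ⟶  IM  (L7)  txn=∅  M[L7]=24
step 13: P1: load  L3  ⟶  IS  (L3)  txn=BusRd  M[L3]=60
step 14: P0: load  L0  ⟶  SS  (L0)  txn=BusRd+Flush  M[L0]=94
step 15: P1: load  L5  ⟶  IS  (L5)  txn=BusRd  M[L5]=40
step 16: P0: store L5 := 12  ⟶  MI  (L5)  txn=BusRdX  M[L5]=40
step 17: P1: store L6 := 63  ⟶  IM  (L6)  txn=∅  M[L6]=60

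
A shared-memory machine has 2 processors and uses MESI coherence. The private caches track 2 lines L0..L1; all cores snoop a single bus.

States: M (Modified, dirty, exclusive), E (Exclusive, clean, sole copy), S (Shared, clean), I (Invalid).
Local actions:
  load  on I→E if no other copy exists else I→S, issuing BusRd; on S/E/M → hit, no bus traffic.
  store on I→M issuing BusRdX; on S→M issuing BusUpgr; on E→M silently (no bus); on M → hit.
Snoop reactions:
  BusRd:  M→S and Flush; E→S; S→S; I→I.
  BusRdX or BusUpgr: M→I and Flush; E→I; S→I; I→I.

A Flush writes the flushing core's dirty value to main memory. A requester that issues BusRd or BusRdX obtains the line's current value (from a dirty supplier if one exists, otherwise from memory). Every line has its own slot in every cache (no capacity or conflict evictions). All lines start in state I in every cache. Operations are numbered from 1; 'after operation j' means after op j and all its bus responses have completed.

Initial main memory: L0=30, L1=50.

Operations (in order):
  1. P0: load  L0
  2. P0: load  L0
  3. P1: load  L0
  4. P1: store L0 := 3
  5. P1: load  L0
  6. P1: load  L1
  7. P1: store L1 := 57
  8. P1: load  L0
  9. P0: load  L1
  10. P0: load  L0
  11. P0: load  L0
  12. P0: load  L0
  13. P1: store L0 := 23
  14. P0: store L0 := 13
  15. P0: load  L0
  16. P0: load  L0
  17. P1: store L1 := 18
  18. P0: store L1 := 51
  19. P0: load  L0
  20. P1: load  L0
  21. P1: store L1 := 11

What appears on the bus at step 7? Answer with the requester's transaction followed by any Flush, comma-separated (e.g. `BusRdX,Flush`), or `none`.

  op1 P0: load  L0 → E/I on L0; bus BusRd; mem=30
  op2 P0: load  L0 → E/I on L0; bus (none); mem=30
  op3 P1: load  L0 → S/S on L0; bus BusRd; mem=30
  op4 P1: store L0 := 3 → I/M on L0; bus BusUpgr; mem=30
  op5 P1: load  L0 → I/M on L0; bus (none); mem=30
  op6 P1: load  L1 → I/E on L1; bus BusRd; mem=50
  op7 P1: store L1 := 57 → I/M on L1; bus (none); mem=50
  op8 P1: load  L0 → I/M on L0; bus (none); mem=30
  op9 P0: load  L1 → S/S on L1; bus BusRd Flush; mem=57
  op10 P0: load  L0 → S/S on L0; bus BusRd Flush; mem=3
  op11 P0: load  L0 → S/S on L0; bus (none); mem=3
  op12 P0: load  L0 → S/S on L0; bus (none); mem=3
  op13 P1: store L0 := 23 → I/M on L0; bus BusUpgr; mem=3
  op14 P0: store L0 := 13 → M/I on L0; bus BusRdX Flush; mem=23
  op15 P0: load  L0 → M/I on L0; bus (none); mem=23
  op16 P0: load  L0 → M/I on L0; bus (none); mem=23
  op17 P1: store L1 := 18 → I/M on L1; bus BusUpgr; mem=57
  op18 P0: store L1 := 51 → M/I on L1; bus BusRdX Flush; mem=18
  op19 P0: load  L0 → M/I on L0; bus (none); mem=23
  op20 P1: load  L0 → S/S on L0; bus BusRd Flush; mem=13
  op21 P1: store L1 := 11 → I/M on L1; bus BusRdX Flush; mem=51

bus = none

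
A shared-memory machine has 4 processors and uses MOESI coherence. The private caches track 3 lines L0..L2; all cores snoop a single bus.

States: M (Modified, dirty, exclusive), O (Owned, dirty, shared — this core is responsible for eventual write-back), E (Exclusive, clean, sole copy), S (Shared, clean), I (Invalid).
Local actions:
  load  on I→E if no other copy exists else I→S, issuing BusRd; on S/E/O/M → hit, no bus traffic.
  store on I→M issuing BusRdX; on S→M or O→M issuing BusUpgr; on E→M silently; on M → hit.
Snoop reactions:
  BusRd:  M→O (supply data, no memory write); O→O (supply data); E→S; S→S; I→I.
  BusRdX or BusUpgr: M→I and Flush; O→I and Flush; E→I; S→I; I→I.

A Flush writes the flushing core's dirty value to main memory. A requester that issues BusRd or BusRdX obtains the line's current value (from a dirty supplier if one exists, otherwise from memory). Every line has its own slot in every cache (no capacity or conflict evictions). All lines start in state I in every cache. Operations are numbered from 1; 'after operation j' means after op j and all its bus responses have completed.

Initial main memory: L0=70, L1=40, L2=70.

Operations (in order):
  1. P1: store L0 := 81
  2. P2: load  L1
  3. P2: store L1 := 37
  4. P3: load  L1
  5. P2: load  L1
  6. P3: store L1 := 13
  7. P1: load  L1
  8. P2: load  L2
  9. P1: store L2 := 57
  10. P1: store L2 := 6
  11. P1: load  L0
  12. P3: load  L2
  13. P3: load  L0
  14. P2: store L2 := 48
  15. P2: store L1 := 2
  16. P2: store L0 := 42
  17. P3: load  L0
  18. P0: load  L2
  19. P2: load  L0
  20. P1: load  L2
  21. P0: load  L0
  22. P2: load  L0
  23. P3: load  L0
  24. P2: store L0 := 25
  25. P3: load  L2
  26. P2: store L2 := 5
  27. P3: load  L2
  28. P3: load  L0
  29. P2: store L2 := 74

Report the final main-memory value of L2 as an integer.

memory[L2] = 6

1. P1: store L0 := 81  bus=[BusRdX]  L0: P0=I P1=M P2=I P3=I  mem[L0]=70
2. P2: load  L1  bus=[BusRd]  L1: P0=I P1=I P2=E P3=I  mem[L1]=40
3. P2: store L1 := 37  bus=[-]  L1: P0=I P1=I P2=M P3=I  mem[L1]=40
4. P3: load  L1  bus=[BusRd]  L1: P0=I P1=I P2=O P3=S  mem[L1]=40
5. P2: load  L1  bus=[-]  L1: P0=I P1=I P2=O P3=S  mem[L1]=40
6. P3: store L1 := 13  bus=[BusUpgr,Flush]  L1: P0=I P1=I P2=I P3=M  mem[L1]=37
7. P1: load  L1  bus=[BusRd]  L1: P0=I P1=S P2=I P3=O  mem[L1]=37
8. P2: load  L2  bus=[BusRd]  L2: P0=I P1=I P2=E P3=I  mem[L2]=70
9. P1: store L2 := 57  bus=[BusRdX]  L2: P0=I P1=M P2=I P3=I  mem[L2]=70
10. P1: store L2 := 6  bus=[-]  L2: P0=I P1=M P2=I P3=I  mem[L2]=70
11. P1: load  L0  bus=[-]  L0: P0=I P1=M P2=I P3=I  mem[L0]=70
12. P3: load  L2  bus=[BusRd]  L2: P0=I P1=O P2=I P3=S  mem[L2]=70
13. P3: load  L0  bus=[BusRd]  L0: P0=I P1=O P2=I P3=S  mem[L0]=70
14. P2: store L2 := 48  bus=[BusRdX,Flush]  L2: P0=I P1=I P2=M P3=I  mem[L2]=6
15. P2: store L1 := 2  bus=[BusRdX,Flush]  L1: P0=I P1=I P2=M P3=I  mem[L1]=13
16. P2: store L0 := 42  bus=[BusRdX,Flush]  L0: P0=I P1=I P2=M P3=I  mem[L0]=81
17. P3: load  L0  bus=[BusRd]  L0: P0=I P1=I P2=O P3=S  mem[L0]=81
18. P0: load  L2  bus=[BusRd]  L2: P0=S P1=I P2=O P3=I  mem[L2]=6
19. P2: load  L0  bus=[-]  L0: P0=I P1=I P2=O P3=S  mem[L0]=81
20. P1: load  L2  bus=[BusRd]  L2: P0=S P1=S P2=O P3=I  mem[L2]=6
21. P0: load  L0  bus=[BusRd]  L0: P0=S P1=I P2=O P3=S  mem[L0]=81
22. P2: load  L0  bus=[-]  L0: P0=S P1=I P2=O P3=S  mem[L0]=81
23. P3: load  L0  bus=[-]  L0: P0=S P1=I P2=O P3=S  mem[L0]=81
24. P2: store L0 := 25  bus=[BusUpgr]  L0: P0=I P1=I P2=M P3=I  mem[L0]=81
25. P3: load  L2  bus=[BusRd]  L2: P0=S P1=S P2=O P3=S  mem[L2]=6
26. P2: store L2 := 5  bus=[BusUpgr]  L2: P0=I P1=I P2=M P3=I  mem[L2]=6
27. P3: load  L2  bus=[BusRd]  L2: P0=I P1=I P2=O P3=S  mem[L2]=6
28. P3: load  L0  bus=[BusRd]  L0: P0=I P1=I P2=O P3=S  mem[L0]=81
29. P2: store L2 := 74  bus=[BusUpgr]  L2: P0=I P1=I P2=M P3=I  mem[L2]=6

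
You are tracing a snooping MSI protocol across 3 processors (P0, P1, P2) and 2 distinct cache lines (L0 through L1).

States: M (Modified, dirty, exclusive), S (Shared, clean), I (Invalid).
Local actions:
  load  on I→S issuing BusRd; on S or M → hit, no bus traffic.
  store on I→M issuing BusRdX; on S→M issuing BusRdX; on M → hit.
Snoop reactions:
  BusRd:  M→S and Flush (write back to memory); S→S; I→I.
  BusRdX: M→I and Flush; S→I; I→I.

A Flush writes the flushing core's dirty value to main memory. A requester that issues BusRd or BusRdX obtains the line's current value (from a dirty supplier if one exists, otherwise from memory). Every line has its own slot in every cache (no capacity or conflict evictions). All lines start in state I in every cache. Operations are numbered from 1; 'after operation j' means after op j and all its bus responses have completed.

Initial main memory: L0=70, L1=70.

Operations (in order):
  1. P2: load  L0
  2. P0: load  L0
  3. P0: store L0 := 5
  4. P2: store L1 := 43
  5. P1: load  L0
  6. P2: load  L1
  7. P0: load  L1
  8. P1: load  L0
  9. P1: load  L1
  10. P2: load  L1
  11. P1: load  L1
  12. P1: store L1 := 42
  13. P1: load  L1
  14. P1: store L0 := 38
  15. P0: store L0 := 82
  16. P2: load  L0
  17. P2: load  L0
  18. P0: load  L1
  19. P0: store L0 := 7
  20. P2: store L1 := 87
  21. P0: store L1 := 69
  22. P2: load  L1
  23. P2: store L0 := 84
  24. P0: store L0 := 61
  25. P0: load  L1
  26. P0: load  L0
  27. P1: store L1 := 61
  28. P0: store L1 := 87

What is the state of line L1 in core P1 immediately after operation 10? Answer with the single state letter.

  op1 P2: load  L0 → I/I/S on L0; bus BusRd; mem=70
  op2 P0: load  L0 → S/I/S on L0; bus BusRd; mem=70
  op3 P0: store L0 := 5 → M/I/I on L0; bus BusRdX; mem=70
  op4 P2: store L1 := 43 → I/I/M on L1; bus BusRdX; mem=70
  op5 P1: load  L0 → S/S/I on L0; bus BusRd Flush; mem=5
  op6 P2: load  L1 → I/I/M on L1; bus (none); mem=70
  op7 P0: load  L1 → S/I/S on L1; bus BusRd Flush; mem=43
  op8 P1: load  L0 → S/S/I on L0; bus (none); mem=5
  op9 P1: load  L1 → S/S/S on L1; bus BusRd; mem=43
  op10 P2: load  L1 → S/S/S on L1; bus (none); mem=43
  op11 P1: load  L1 → S/S/S on L1; bus (none); mem=43
  op12 P1: store L1 := 42 → I/M/I on L1; bus BusRdX; mem=43
  op13 P1: load  L1 → I/M/I on L1; bus (none); mem=43
  op14 P1: store L0 := 38 → I/M/I on L0; bus BusRdX; mem=5
  op15 P0: store L0 := 82 → M/I/I on L0; bus BusRdX Flush; mem=38
  op16 P2: load  L0 → S/I/S on L0; bus BusRd Flush; mem=82
  op17 P2: load  L0 → S/I/S on L0; bus (none); mem=82
  op18 P0: load  L1 → S/S/I on L1; bus BusRd Flush; mem=42
  op19 P0: store L0 := 7 → M/I/I on L0; bus BusRdX; mem=82
  op20 P2: store L1 := 87 → I/I/M on L1; bus BusRdX; mem=42
  op21 P0: store L1 := 69 → M/I/I on L1; bus BusRdX Flush; mem=87
  op22 P2: load  L1 → S/I/S on L1; bus BusRd Flush; mem=69
  op23 P2: store L0 := 84 → I/I/M on L0; bus BusRdX Flush; mem=7
  op24 P0: store L0 := 61 → M/I/I on L0; bus BusRdX Flush; mem=84
  op25 P0: load  L1 → S/I/S on L1; bus (none); mem=69
  op26 P0: load  L0 → M/I/I on L0; bus (none); mem=84
  op27 P1: store L1 := 61 → I/M/I on L1; bus BusRdX; mem=69
  op28 P0: store L1 := 87 → M/I/I on L1; bus BusRdX Flush; mem=61

state = S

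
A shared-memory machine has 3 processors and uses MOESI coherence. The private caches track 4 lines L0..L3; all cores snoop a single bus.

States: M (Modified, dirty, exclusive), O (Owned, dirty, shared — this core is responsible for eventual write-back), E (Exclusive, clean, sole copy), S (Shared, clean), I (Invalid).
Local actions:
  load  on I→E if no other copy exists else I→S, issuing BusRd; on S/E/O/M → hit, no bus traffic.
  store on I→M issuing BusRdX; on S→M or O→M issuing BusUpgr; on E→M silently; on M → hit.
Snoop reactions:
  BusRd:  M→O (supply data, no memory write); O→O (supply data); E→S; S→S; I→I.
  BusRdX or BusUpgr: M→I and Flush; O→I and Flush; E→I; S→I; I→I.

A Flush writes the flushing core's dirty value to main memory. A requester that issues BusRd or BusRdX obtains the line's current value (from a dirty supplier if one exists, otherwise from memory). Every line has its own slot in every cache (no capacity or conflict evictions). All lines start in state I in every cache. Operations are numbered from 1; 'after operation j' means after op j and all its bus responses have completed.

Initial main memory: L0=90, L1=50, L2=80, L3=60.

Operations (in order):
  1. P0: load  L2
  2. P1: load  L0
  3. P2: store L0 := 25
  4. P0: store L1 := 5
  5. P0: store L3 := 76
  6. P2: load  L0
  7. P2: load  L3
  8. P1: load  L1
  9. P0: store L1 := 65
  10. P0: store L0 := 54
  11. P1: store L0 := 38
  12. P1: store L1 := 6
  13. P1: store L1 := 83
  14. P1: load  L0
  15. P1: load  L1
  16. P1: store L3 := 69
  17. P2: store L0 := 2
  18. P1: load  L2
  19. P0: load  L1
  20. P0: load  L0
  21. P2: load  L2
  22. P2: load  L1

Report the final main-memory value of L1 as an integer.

memory[L1] = 65

1. P0: load  L2  bus=[BusRd]  L2: P0=E P1=I P2=I  mem[L2]=80
2. P1: load  L0  bus=[BusRd]  L0: P0=I P1=E P2=I  mem[L0]=90
3. P2: store L0 := 25  bus=[BusRdX]  L0: P0=I P1=I P2=M  mem[L0]=90
4. P0: store L1 := 5  bus=[BusRdX]  L1: P0=M P1=I P2=I  mem[L1]=50
5. P0: store L3 := 76  bus=[BusRdX]  L3: P0=M P1=I P2=I  mem[L3]=60
6. P2: load  L0  bus=[-]  L0: P0=I P1=I P2=M  mem[L0]=90
7. P2: load  L3  bus=[BusRd]  L3: P0=O P1=I P2=S  mem[L3]=60
8. P1: load  L1  bus=[BusRd]  L1: P0=O P1=S P2=I  mem[L1]=50
9. P0: store L1 := 65  bus=[BusUpgr]  L1: P0=M P1=I P2=I  mem[L1]=50
10. P0: store L0 := 54  bus=[BusRdX,Flush]  L0: P0=M P1=I P2=I  mem[L0]=25
11. P1: store L0 := 38  bus=[BusRdX,Flush]  L0: P0=I P1=M P2=I  mem[L0]=54
12. P1: store L1 := 6  bus=[BusRdX,Flush]  L1: P0=I P1=M P2=I  mem[L1]=65
13. P1: store L1 := 83  bus=[-]  L1: P0=I P1=M P2=I  mem[L1]=65
14. P1: load  L0  bus=[-]  L0: P0=I P1=M P2=I  mem[L0]=54
15. P1: load  L1  bus=[-]  L1: P0=I P1=M P2=I  mem[L1]=65
16. P1: store L3 := 69  bus=[BusRdX,Flush]  L3: P0=I P1=M P2=I  mem[L3]=76
17. P2: store L0 := 2  bus=[BusRdX,Flush]  L0: P0=I P1=I P2=M  mem[L0]=38
18. P1: load  L2  bus=[BusRd]  L2: P0=S P1=S P2=I  mem[L2]=80
19. P0: load  L1  bus=[BusRd]  L1: P0=S P1=O P2=I  mem[L1]=65
20. P0: load  L0  bus=[BusRd]  L0: P0=S P1=I P2=O  mem[L0]=38
21. P2: load  L2  bus=[BusRd]  L2: P0=S P1=S P2=S  mem[L2]=80
22. P2: load  L1  bus=[BusRd]  L1: P0=S P1=O P2=S  mem[L1]=65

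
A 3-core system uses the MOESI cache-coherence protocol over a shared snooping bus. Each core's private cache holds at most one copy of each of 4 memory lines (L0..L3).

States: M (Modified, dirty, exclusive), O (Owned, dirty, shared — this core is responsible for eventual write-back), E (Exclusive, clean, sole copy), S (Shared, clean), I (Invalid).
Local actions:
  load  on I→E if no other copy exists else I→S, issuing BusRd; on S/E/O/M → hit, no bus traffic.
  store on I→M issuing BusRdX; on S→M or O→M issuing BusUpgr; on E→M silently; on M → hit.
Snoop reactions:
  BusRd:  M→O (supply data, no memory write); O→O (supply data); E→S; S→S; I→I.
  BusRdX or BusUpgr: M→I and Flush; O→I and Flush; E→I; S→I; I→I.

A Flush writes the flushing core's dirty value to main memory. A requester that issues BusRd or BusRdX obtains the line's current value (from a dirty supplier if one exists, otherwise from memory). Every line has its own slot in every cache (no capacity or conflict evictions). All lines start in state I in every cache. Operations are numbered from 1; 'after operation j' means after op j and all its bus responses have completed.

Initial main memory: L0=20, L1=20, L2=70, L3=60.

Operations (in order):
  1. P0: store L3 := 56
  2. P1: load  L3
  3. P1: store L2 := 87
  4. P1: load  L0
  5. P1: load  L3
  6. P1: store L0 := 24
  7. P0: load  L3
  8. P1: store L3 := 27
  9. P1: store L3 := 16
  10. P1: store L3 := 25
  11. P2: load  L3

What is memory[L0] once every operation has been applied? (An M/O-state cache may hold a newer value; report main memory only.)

step 1: P0: store L3 := 56  ⟶  MII  (L3)  txn=BusRdX  M[L3]=60
step 2: P1: load  L3  ⟶  OSI  (L3)  txn=BusRd  M[L3]=60
step 3: P1: store L2 := 87  ⟶  IMI  (L2)  txn=BusRdX  M[L2]=70
step 4: P1: load  L0  ⟶  IEI  (L0)  txn=BusRd  M[L0]=20
step 5: P1: load  L3  ⟶  OSI  (L3)  txn=∅  M[L3]=60
step 6: P1: store L0 := 24  ⟶  IMI  (L0)  txn=∅  M[L0]=20
step 7: P0: load  L3  ⟶  OSI  (L3)  txn=∅  M[L3]=60
step 8: P1: store L3 := 27  ⟶  IMI  (L3)  txn=BusUpgr+Flush  M[L3]=56
step 9: P1: store L3 := 16  ⟶  IMI  (L3)  txn=∅  M[L3]=56
step 10: P1: store L3 := 25  ⟶  IMI  (L3)  txn=∅  M[L3]=56
step 11: P2: load  L3  ⟶  IOS  (L3)  txn=BusRd  M[L3]=56

memory[L0] = 20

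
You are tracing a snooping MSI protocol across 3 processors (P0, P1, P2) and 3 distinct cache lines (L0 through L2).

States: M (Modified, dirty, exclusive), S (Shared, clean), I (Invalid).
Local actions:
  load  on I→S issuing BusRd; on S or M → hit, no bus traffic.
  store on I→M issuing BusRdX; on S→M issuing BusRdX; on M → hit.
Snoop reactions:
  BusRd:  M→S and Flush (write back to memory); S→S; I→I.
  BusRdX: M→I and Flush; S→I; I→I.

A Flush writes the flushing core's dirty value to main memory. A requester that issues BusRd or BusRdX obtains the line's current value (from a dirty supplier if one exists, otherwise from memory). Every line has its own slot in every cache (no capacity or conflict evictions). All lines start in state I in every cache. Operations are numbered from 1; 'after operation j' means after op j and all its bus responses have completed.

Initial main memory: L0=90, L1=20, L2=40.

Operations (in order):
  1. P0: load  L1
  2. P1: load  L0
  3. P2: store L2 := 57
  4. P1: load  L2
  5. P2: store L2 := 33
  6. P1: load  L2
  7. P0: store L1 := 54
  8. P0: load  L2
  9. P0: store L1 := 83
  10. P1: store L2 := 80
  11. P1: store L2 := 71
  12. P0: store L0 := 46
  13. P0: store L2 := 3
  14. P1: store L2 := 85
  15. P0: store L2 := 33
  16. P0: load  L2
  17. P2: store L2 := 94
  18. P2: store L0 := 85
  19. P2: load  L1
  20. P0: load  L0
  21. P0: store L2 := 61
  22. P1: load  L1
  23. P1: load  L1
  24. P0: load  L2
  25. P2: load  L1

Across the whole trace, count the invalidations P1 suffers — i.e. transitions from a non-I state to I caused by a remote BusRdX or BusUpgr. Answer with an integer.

  op1 P0: load  L1 → S/I/I on L1; bus BusRd; mem=20
  op2 P1: load  L0 → I/S/I on L0; bus BusRd; mem=90
  op3 P2: store L2 := 57 → I/I/M on L2; bus BusRdX; mem=40
  op4 P1: load  L2 → I/S/S on L2; bus BusRd Flush; mem=57
  op5 P2: store L2 := 33 → I/I/M on L2; bus BusRdX; mem=57
  op6 P1: load  L2 → I/S/S on L2; bus BusRd Flush; mem=33
  op7 P0: store L1 := 54 → M/I/I on L1; bus BusRdX; mem=20
  op8 P0: load  L2 → S/S/S on L2; bus BusRd; mem=33
  op9 P0: store L1 := 83 → M/I/I on L1; bus (none); mem=20
  op10 P1: store L2 := 80 → I/M/I on L2; bus BusRdX; mem=33
  op11 P1: store L2 := 71 → I/M/I on L2; bus (none); mem=33
  op12 P0: store L0 := 46 → M/I/I on L0; bus BusRdX; mem=90
  op13 P0: store L2 := 3 → M/I/I on L2; bus BusRdX Flush; mem=71
  op14 P1: store L2 := 85 → I/M/I on L2; bus BusRdX Flush; mem=3
  op15 P0: store L2 := 33 → M/I/I on L2; bus BusRdX Flush; mem=85
  op16 P0: load  L2 → M/I/I on L2; bus (none); mem=85
  op17 P2: store L2 := 94 → I/I/M on L2; bus BusRdX Flush; mem=33
  op18 P2: store L0 := 85 → I/I/M on L0; bus BusRdX Flush; mem=46
  op19 P2: load  L1 → S/I/S on L1; bus BusRd Flush; mem=83
  op20 P0: load  L0 → S/I/S on L0; bus BusRd Flush; mem=85
  op21 P0: store L2 := 61 → M/I/I on L2; bus BusRdX Flush; mem=94
  op22 P1: load  L1 → S/S/S on L1; bus BusRd; mem=83
  op23 P1: load  L1 → S/S/S on L1; bus (none); mem=83
  op24 P0: load  L2 → M/I/I on L2; bus (none); mem=94
  op25 P2: load  L1 → S/S/S on L1; bus (none); mem=83

invalidations = 4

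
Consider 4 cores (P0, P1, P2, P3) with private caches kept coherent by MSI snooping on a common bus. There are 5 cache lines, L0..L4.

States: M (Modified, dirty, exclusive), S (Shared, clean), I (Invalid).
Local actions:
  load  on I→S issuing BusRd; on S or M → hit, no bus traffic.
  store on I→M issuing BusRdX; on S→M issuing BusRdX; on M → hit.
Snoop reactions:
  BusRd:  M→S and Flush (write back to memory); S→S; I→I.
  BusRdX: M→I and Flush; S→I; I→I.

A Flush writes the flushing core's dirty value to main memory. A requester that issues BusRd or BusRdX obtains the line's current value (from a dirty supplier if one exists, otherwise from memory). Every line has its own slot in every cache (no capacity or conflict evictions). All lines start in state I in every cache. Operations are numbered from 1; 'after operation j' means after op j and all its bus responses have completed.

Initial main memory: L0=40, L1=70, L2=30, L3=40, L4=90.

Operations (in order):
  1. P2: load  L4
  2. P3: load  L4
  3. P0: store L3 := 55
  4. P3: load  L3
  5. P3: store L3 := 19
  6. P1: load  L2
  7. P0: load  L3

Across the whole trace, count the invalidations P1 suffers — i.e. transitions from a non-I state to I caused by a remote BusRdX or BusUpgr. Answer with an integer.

1. P2: load  L4  bus=[BusRd]  L4: P0=I P1=I P2=S P3=I  mem[L4]=90
2. P3: load  L4  bus=[BusRd]  L4: P0=I P1=I P2=S P3=S  mem[L4]=90
3. P0: store L3 := 55  bus=[BusRdX]  L3: P0=M P1=I P2=I P3=I  mem[L3]=40
4. P3: load  L3  bus=[BusRd,Flush]  L3: P0=S P1=I P2=I P3=S  mem[L3]=55
5. P3: store L3 := 19  bus=[BusRdX]  L3: P0=I P1=I P2=I P3=M  mem[L3]=55
6. P1: load  L2  bus=[BusRd]  L2: P0=I P1=S P2=I P3=I  mem[L2]=30
7. P0: load  L3  bus=[BusRd,Flush]  L3: P0=S P1=I P2=I P3=S  mem[L3]=19

invalidations = 0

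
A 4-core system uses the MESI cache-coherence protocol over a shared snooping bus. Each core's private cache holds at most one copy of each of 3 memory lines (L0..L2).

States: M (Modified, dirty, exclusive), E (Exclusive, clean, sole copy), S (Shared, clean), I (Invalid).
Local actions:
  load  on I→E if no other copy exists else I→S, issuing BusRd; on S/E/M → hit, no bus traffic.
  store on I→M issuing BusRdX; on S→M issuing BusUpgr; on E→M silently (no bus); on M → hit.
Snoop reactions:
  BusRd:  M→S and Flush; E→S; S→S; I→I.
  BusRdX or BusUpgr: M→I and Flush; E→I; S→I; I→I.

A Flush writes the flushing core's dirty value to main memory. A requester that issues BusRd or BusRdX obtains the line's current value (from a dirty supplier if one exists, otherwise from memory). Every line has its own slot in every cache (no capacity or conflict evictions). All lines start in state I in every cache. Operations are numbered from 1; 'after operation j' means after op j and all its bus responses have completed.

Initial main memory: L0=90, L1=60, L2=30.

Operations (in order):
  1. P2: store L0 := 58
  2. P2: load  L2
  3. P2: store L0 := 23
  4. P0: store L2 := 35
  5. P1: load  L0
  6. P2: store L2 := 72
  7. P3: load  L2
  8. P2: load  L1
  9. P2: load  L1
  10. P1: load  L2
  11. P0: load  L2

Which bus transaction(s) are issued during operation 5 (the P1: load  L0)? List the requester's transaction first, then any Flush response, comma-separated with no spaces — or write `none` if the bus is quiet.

bus = BusRd,Flush

[1] P2: store L0 := 58 | P0:I, P1:I, P2:M(58), P3:I | bus: BusRdX
[2] P2: load  L2 | P0:I, P1:I, P2:E(30), P3:I | bus: BusRd
[3] P2: store L0 := 23 | P0:I, P1:I, P2:M(23), P3:I | bus: none
[4] P0: store L2 := 35 | P0:M(35), P1:I, P2:I, P3:I | bus: BusRdX
[5] P1: load  L0 | P0:I, P1:S(23), P2:S(23), P3:I | bus: BusRd,Flush
[6] P2: store L2 := 72 | P0:I, P1:I, P2:M(72), P3:I | bus: BusRdX,Flush
[7] P3: load  L2 | P0:I, P1:I, P2:S(72), P3:S(72) | bus: BusRd,Flush
[8] P2: load  L1 | P0:I, P1:I, P2:E(60), P3:I | bus: BusRd
[9] P2: load  L1 | P0:I, P1:I, P2:E(60), P3:I | bus: none
[10] P1: load  L2 | P0:I, P1:S(72), P2:S(72), P3:S(72) | bus: BusRd
[11] P0: load  L2 | P0:S(72), P1:S(72), P2:S(72), P3:S(72) | bus: BusRd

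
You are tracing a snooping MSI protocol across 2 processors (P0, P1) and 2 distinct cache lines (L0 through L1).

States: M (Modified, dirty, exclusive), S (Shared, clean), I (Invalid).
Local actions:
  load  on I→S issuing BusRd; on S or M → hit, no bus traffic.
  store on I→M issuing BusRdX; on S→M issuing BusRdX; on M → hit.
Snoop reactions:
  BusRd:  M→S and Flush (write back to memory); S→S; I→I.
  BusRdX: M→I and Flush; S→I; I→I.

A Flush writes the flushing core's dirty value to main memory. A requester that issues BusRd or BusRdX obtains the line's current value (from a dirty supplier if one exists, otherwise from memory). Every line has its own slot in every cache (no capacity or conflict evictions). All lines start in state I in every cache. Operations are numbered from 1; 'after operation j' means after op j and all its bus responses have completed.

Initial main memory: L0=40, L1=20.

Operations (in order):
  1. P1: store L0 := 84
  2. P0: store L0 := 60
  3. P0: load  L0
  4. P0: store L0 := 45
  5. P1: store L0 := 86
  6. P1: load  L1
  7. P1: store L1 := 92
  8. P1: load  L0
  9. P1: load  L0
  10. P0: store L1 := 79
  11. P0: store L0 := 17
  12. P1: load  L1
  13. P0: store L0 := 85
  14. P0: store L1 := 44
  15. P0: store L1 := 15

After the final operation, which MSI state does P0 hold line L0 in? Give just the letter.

1. P1: store L0 := 84  bus=[BusRdX]  L0: P0=I P1=M  mem[L0]=40
2. P0: store L0 := 60  bus=[BusRdX,Flush]  L0: P0=M P1=I  mem[L0]=84
3. P0: load  L0  bus=[-]  L0: P0=M P1=I  mem[L0]=84
4. P0: store L0 := 45  bus=[-]  L0: P0=M P1=I  mem[L0]=84
5. P1: store L0 := 86  bus=[BusRdX,Flush]  L0: P0=I P1=M  mem[L0]=45
6. P1: load  L1  bus=[BusRd]  L1: P0=I P1=S  mem[L1]=20
7. P1: store L1 := 92  bus=[BusRdX]  L1: P0=I P1=M  mem[L1]=20
8. P1: load  L0  bus=[-]  L0: P0=I P1=M  mem[L0]=45
9. P1: load  L0  bus=[-]  L0: P0=I P1=M  mem[L0]=45
10. P0: store L1 := 79  bus=[BusRdX,Flush]  L1: P0=M P1=I  mem[L1]=92
11. P0: store L0 := 17  bus=[BusRdX,Flush]  L0: P0=M P1=I  mem[L0]=86
12. P1: load  L1  bus=[BusRd,Flush]  L1: P0=S P1=S  mem[L1]=79
13. P0: store L0 := 85  bus=[-]  L0: P0=M P1=I  mem[L0]=86
14. P0: store L1 := 44  bus=[BusRdX]  L1: P0=M P1=I  mem[L1]=79
15. P0: store L1 := 15  bus=[-]  L1: P0=M P1=I  mem[L1]=79

state = M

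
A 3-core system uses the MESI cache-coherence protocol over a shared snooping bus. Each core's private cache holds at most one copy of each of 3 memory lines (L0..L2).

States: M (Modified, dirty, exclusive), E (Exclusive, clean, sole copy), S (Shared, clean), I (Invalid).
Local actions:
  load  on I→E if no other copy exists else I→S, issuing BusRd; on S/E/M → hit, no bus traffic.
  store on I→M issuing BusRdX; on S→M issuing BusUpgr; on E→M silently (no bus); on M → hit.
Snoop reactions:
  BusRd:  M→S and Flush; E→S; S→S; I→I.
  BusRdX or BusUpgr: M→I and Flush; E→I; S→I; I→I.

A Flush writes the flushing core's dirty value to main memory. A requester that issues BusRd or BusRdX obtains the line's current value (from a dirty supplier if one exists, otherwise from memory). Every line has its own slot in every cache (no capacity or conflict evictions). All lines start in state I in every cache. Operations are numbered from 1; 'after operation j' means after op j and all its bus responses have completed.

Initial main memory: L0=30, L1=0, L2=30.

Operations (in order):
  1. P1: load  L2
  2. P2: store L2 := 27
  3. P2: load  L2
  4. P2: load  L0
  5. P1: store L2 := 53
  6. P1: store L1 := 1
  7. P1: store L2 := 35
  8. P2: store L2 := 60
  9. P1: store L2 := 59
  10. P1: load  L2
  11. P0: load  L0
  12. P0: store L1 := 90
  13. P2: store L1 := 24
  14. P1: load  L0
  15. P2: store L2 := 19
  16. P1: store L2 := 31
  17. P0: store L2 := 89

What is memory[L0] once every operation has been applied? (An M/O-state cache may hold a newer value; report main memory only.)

[1] P1: load  L2 | P0:I, P1:E(30), P2:I | bus: BusRd
[2] P2: store L2 := 27 | P0:I, P1:I, P2:M(27) | bus: BusRdX
[3] P2: load  L2 | P0:I, P1:I, P2:M(27) | bus: none
[4] P2: load  L0 | P0:I, P1:I, P2:E(30) | bus: BusRd
[5] P1: store L2 := 53 | P0:I, P1:M(53), P2:I | bus: BusRdX,Flush
[6] P1: store L1 := 1 | P0:I, P1:M(1), P2:I | bus: BusRdX
[7] P1: store L2 := 35 | P0:I, P1:M(35), P2:I | bus: none
[8] P2: store L2 := 60 | P0:I, P1:I, P2:M(60) | bus: BusRdX,Flush
[9] P1: store L2 := 59 | P0:I, P1:M(59), P2:I | bus: BusRdX,Flush
[10] P1: load  L2 | P0:I, P1:M(59), P2:I | bus: none
[11] P0: load  L0 | P0:S(30), P1:I, P2:S(30) | bus: BusRd
[12] P0: store L1 := 90 | P0:M(90), P1:I, P2:I | bus: BusRdX,Flush
[13] P2: store L1 := 24 | P0:I, P1:I, P2:M(24) | bus: BusRdX,Flush
[14] P1: load  L0 | P0:S(30), P1:S(30), P2:S(30) | bus: BusRd
[15] P2: store L2 := 19 | P0:I, P1:I, P2:M(19) | bus: BusRdX,Flush
[16] P1: store L2 := 31 | P0:I, P1:M(31), P2:I | bus: BusRdX,Flush
[17] P0: store L2 := 89 | P0:M(89), P1:I, P2:I | bus: BusRdX,Flush

memory[L0] = 30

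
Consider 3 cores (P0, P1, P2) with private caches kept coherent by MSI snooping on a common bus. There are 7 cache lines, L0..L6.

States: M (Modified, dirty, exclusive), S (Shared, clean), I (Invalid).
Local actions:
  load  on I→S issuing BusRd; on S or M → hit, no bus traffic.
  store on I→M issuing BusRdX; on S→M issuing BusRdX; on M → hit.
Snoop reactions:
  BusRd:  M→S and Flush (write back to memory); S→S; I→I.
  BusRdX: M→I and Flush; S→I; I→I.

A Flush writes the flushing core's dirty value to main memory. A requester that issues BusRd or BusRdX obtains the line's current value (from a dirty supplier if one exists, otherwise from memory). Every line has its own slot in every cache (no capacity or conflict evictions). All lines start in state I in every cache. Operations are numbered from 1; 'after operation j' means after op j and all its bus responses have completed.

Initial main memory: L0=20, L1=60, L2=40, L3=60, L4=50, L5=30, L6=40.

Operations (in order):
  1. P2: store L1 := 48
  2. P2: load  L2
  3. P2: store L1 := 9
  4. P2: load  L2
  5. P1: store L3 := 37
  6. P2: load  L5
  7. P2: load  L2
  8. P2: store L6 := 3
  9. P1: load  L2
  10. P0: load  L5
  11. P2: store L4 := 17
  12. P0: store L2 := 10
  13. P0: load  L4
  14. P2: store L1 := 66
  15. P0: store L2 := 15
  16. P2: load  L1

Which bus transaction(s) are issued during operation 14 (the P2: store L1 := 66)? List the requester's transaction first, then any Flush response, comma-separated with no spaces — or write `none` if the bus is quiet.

[1] P2: store L1 := 48 | P0:I, P1:I, P2:M(48) | bus: BusRdX
[2] P2: load  L2 | P0:I, P1:I, P2:S(40) | bus: BusRd
[3] P2: store L1 := 9 | P0:I, P1:I, P2:M(9) | bus: none
[4] P2: load  L2 | P0:I, P1:I, P2:S(40) | bus: none
[5] P1: store L3 := 37 | P0:I, P1:M(37), P2:I | bus: BusRdX
[6] P2: load  L5 | P0:I, P1:I, P2:S(30) | bus: BusRd
[7] P2: load  L2 | P0:I, P1:I, P2:S(40) | bus: none
[8] P2: store L6 := 3 | P0:I, P1:I, P2:M(3) | bus: BusRdX
[9] P1: load  L2 | P0:I, P1:S(40), P2:S(40) | bus: BusRd
[10] P0: load  L5 | P0:S(30), P1:I, P2:S(30) | bus: BusRd
[11] P2: store L4 := 17 | P0:I, P1:I, P2:M(17) | bus: BusRdX
[12] P0: store L2 := 10 | P0:M(10), P1:I, P2:I | bus: BusRdX
[13] P0: load  L4 | P0:S(17), P1:I, P2:S(17) | bus: BusRd,Flush
[14] P2: store L1 := 66 | P0:I, P1:I, P2:M(66) | bus: none
[15] P0: store L2 := 15 | P0:M(15), P1:I, P2:I | bus: none
[16] P2: load  L1 | P0:I, P1:I, P2:M(66) | bus: none

bus = none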